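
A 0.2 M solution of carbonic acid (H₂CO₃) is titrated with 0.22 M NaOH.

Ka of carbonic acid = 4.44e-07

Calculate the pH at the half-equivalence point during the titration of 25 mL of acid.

At half-equivalence [HA] = [A⁻], so Henderson-Hasselbalch gives pH = pKa = -log(4.44e-07) = 6.35.

pH = pKa = 6.35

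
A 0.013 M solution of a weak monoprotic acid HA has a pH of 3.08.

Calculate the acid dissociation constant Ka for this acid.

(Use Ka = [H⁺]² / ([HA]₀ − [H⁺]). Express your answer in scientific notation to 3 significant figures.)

[H⁺] = 10^(−pH) = 10^(−3.08) = 8.318e-04 M. For HA ⇌ H⁺ + A⁻, Ka = [H⁺][A⁻]/[HA] = [H⁺]² / ([HA]₀ − [H⁺]) = (8.318e-04)² / (0.013 − 8.318e-04) = 5.69e-05.

K_a = 5.69e-05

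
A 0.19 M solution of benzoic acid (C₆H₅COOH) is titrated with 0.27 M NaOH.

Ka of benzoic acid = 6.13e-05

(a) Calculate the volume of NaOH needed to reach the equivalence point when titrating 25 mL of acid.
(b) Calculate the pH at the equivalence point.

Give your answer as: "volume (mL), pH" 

moles acid = 0.19 × 25/1000 = 0.00475 mol; V_base = moles/0.27 × 1000 = 17.6 mL. At equivalence only the conjugate base is present: [A⁻] = 0.00475/0.043 = 1.1152e-01 M. Kb = Kw/Ka = 1.63e-10; [OH⁻] = √(Kb × [A⁻]) = 4.2653e-06; pOH = 5.37; pH = 14 - pOH = 8.63.

V = 17.6 mL, pH = 8.63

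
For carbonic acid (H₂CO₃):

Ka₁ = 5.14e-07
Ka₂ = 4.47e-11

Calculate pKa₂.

pKa₂ = -log(Ka₂) = -log(4.47e-11) = 10.35.

pK_{a2} = 10.35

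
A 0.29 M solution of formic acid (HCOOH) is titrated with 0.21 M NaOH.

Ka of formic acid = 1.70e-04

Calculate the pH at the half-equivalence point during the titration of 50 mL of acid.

At half-equivalence [HA] = [A⁻], so Henderson-Hasselbalch gives pH = pKa = -log(1.70e-04) = 3.77.

pH = pKa = 3.77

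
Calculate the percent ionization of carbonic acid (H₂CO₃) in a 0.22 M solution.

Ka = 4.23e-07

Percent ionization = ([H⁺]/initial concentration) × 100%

Using Ka equilibrium: x² + Ka×x - Ka×C = 0. Solving: [H⁺] = 3.0485e-04. Percent = (3.0485e-04/0.22) × 100

Percent ionization = 0.139%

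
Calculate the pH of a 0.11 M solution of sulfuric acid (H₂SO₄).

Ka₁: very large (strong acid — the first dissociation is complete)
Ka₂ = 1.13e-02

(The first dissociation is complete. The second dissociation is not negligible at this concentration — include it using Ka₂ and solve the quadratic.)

First dissociation is complete: [H⁺]₀ = [HSO₄⁻]₀ = C = 0.11 M. Second dissociation HSO₄⁻ ⇌ H⁺ + SO₄²⁻: let x = [SO₄²⁻]. Ka₂ = (C + x)·x / (C − x) = 1.13e-02 → x² + (C + Ka₂)·x − Ka₂·C = 0 → x² + 0.12130·x − 1.243e-03 = 0. x = (−0.12130 + √(0.12130² + 4 × 1.243e-03)) / 2 = 9.5029e-03 M. [H⁺] = C + x = 0.11 + 9.5029e-03 = 1.1950e-01 M. pH = -log(1.1950e-01) = 0.92.

pH = 0.92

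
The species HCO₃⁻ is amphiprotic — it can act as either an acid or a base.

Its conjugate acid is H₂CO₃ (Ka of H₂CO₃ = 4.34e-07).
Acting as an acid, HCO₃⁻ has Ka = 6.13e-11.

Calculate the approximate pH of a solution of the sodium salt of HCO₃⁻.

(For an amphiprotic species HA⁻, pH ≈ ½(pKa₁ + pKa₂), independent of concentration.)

pKa₁ = -log(4.34e-07) = 6.36; pKa₂ = -log(6.13e-11) = 10.21. For an amphiprotic species, pH ≈ ½(pKa₁ + pKa₂) = ½(6.36 + 10.21) = 8.29.

pH = 8.29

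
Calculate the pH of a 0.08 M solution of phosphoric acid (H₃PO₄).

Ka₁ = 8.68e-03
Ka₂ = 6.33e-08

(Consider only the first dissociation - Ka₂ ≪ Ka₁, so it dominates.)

First dissociation dominates. From Ka₁ = [H⁺][HA⁻]/[H₂A], x² + Ka₁·x − Ka₁·C = 0 with C = 0.08 M and Ka₁ = 8.68e-03. Solving: [H⁺] = (−Ka₁ + √(Ka₁² + 4·Ka₁·C)) / 2 = 2.2366e-02 M. pH = -log(2.2366e-02) = 1.65.

pH = 1.65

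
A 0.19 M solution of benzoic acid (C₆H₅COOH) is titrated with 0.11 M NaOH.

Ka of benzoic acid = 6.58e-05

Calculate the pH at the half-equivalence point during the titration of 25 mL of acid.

At half-equivalence [HA] = [A⁻], so Henderson-Hasselbalch gives pH = pKa = -log(6.58e-05) = 4.18.

pH = pKa = 4.18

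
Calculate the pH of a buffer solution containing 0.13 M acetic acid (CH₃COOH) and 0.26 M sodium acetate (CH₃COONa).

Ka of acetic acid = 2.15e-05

pKa = -log(2.15e-05) = 4.67. pH = pKa + log([A⁻]/[HA]) = 4.67 + log(0.26/0.13)

pH = 4.97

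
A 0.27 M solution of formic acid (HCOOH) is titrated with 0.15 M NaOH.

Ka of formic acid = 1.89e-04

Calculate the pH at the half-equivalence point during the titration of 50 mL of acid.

At half-equivalence [HA] = [A⁻], so Henderson-Hasselbalch gives pH = pKa = -log(1.89e-04) = 3.72.

pH = pKa = 3.72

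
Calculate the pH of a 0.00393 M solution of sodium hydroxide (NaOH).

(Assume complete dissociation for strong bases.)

[OH⁻] = 0.00393 M for strong base. pOH = -log[OH⁻] = 2.41, pH = 14 - pOH

pH = 11.59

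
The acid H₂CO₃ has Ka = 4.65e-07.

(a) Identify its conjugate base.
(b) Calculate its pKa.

(a) The conjugate base is formed by removing one H⁺ from H₂CO₃, giving HCO₃⁻. (b) pKa = -log(Ka) = -log(4.65e-07) = 6.33.

Conjugate base: HCO₃⁻; pK_a = 6.33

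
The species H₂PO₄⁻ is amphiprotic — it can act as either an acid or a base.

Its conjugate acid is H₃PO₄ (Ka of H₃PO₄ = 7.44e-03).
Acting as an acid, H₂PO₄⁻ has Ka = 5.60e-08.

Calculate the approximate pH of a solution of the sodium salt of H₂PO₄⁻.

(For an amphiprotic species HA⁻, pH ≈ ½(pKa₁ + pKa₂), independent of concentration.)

pKa₁ = -log(7.44e-03) = 2.13; pKa₂ = -log(5.60e-08) = 7.25. For an amphiprotic species, pH ≈ ½(pKa₁ + pKa₂) = ½(2.13 + 7.25) = 4.69.

pH = 4.69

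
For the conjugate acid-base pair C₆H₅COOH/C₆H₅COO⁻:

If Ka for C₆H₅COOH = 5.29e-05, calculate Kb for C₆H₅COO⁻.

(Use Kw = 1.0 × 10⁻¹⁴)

For a conjugate pair Ka × Kb = Kw, so Kb = Kw/Ka = 1.0 × 10⁻¹⁴ / 5.29e-05 = 1.89e-10.

K_b = 1.89e-10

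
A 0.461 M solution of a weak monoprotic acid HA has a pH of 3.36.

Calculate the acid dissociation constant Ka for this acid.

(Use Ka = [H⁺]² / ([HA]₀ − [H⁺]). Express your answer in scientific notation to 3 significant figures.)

[H⁺] = 10^(−pH) = 10^(−3.36) = 4.365e-04 M. For HA ⇌ H⁺ + A⁻, Ka = [H⁺][A⁻]/[HA] = [H⁺]² / ([HA]₀ − [H⁺]) = (4.365e-04)² / (0.461 − 4.365e-04) = 4.14e-07.

K_a = 4.14e-07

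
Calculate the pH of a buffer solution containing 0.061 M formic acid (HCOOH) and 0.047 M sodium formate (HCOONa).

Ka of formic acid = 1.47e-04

pKa = -log(1.47e-04) = 3.83. pH = pKa + log([A⁻]/[HA]) = 3.83 + log(0.047/0.061)

pH = 3.72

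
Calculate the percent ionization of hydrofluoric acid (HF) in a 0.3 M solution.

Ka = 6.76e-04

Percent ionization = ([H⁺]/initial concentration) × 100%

Using Ka equilibrium: x² + Ka×x - Ka×C = 0. Solving: [H⁺] = 1.3907e-02. Percent = (1.3907e-02/0.3) × 100

Percent ionization = 4.64%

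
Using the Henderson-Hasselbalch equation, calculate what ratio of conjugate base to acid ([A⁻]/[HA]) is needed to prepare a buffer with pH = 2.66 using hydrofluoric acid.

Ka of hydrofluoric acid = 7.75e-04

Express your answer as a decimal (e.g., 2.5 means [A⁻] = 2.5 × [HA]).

pKa = -log(7.75e-04) = 3.1107. pH = pKa + log([A⁻]/[HA]), so log([A⁻]/[HA]) = pH − pKa = 2.66 − 3.1107 = -0.4507. [A⁻]/[HA] = 10^(-0.4507) = 0.354

[A⁻]/[HA] = 0.354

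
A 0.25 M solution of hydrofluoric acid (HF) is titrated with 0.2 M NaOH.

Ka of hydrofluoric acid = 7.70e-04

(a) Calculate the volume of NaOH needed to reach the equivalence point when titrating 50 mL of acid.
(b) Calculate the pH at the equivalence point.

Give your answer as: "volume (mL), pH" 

moles acid = 0.25 × 50/1000 = 0.0125 mol; V_base = moles/0.2 × 1000 = 62.5 mL. At equivalence only the conjugate base is present: [A⁻] = 0.0125/0.113 = 1.1111e-01 M. Kb = Kw/Ka = 1.30e-11; [OH⁻] = √(Kb × [A⁻]) = 1.2012e-06; pOH = 5.92; pH = 14 - pOH = 8.08.

V = 62.5 mL, pH = 8.08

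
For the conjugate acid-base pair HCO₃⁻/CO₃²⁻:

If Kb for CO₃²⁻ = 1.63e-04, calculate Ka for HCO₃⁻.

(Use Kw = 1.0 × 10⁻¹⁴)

For a conjugate pair Ka × Kb = Kw, so Ka = Kw/Kb = 1.0 × 10⁻¹⁴ / 1.63e-04 = 6.13e-11.

K_a = 6.13e-11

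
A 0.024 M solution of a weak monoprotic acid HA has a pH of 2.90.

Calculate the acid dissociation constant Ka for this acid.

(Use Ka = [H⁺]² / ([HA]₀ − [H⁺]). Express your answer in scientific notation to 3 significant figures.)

[H⁺] = 10^(−pH) = 10^(−2.90) = 1.259e-03 M. For HA ⇌ H⁺ + A⁻, Ka = [H⁺][A⁻]/[HA] = [H⁺]² / ([HA]₀ − [H⁺]) = (1.259e-03)² / (0.024 − 1.259e-03) = 6.97e-05.

K_a = 6.97e-05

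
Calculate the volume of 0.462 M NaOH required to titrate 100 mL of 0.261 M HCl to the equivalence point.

At equivalence: moles acid = moles base. moles HCl = 0.261 × 100/1000 = 0.0261 mol. V_base = moles / 0.462 × 1000 = 56.5 mL.

V_{base} = 56.5 mL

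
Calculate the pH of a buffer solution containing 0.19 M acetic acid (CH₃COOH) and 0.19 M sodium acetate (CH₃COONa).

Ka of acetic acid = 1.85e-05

pKa = -log(1.85e-05) = 4.73. pH = pKa + log([A⁻]/[HA]) = 4.73 + log(0.19/0.19)

pH = 4.73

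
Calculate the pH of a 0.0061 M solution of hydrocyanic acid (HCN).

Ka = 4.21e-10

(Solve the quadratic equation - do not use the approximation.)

x² + Ka×x - Ka×C = 0. Using quadratic formula: [H⁺] = 1.6023e-06

pH = 5.80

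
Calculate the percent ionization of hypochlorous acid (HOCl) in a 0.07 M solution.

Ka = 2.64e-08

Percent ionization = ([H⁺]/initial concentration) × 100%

Using Ka equilibrium: x² + Ka×x - Ka×C = 0. Solving: [H⁺] = 4.2975e-05. Percent = (4.2975e-05/0.07) × 100

Percent ionization = 0.0614%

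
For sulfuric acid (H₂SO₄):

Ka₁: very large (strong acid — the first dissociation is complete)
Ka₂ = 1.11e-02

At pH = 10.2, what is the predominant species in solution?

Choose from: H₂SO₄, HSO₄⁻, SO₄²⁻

The first dissociation is complete, so H₂SO₄ itself is never the predominant species in water; pKa₂ = -log(1.11e-02) = 1.95. For a polyprotic acid the predominant species crosses at each pKa: below pKa_n the protonated form dominates, above it the deprotonated form does. At pH = 10.2, the predominant species is SO₄²⁻.

SO₄²⁻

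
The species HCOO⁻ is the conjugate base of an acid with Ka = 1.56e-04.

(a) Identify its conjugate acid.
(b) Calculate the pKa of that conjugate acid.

(a) The conjugate acid is formed by adding one H⁺ to HCOO⁻, giving HCOOH. (b) pKa = -log(Ka) = -log(1.56e-04) = 3.81.

Conjugate acid: HCOOH; pK_a = 3.81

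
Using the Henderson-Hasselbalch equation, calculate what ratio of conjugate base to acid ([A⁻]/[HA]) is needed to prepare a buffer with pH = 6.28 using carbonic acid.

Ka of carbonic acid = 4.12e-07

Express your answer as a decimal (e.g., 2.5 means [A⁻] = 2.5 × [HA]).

pKa = -log(4.12e-07) = 6.3851. pH = pKa + log([A⁻]/[HA]), so log([A⁻]/[HA]) = pH − pKa = 6.28 − 6.3851 = -0.1051. [A⁻]/[HA] = 10^(-0.1051) = 0.785

[A⁻]/[HA] = 0.785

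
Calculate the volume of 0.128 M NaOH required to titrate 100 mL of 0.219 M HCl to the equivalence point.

At equivalence: moles acid = moles base. moles HCl = 0.219 × 100/1000 = 0.0219 mol. V_base = moles / 0.128 × 1000 = 171.1 mL.

V_{base} = 171.1 mL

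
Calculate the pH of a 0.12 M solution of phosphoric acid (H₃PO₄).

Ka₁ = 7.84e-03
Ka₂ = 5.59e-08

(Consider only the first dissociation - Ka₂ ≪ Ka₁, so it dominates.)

First dissociation dominates. From Ka₁ = [H⁺][HA⁻]/[H₂A], x² + Ka₁·x − Ka₁·C = 0 with C = 0.12 M and Ka₁ = 7.84e-03. Solving: [H⁺] = (−Ka₁ + √(Ka₁² + 4·Ka₁·C)) / 2 = 2.7002e-02 M. pH = -log(2.7002e-02) = 1.57.

pH = 1.57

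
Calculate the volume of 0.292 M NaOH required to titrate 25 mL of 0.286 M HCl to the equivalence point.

At equivalence: moles acid = moles base. moles HCl = 0.286 × 25/1000 = 0.00715 mol. V_base = moles / 0.292 × 1000 = 24.5 mL.

V_{base} = 24.5 mL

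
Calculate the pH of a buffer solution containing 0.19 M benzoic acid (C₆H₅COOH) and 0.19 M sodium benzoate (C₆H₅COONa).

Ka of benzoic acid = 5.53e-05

pKa = -log(5.53e-05) = 4.26. pH = pKa + log([A⁻]/[HA]) = 4.26 + log(0.19/0.19)

pH = 4.26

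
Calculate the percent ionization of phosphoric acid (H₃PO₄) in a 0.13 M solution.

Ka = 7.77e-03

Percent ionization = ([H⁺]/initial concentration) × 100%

Using Ka equilibrium: x² + Ka×x - Ka×C = 0. Solving: [H⁺] = 2.8134e-02. Percent = (2.8134e-02/0.13) × 100

Percent ionization = 21.6%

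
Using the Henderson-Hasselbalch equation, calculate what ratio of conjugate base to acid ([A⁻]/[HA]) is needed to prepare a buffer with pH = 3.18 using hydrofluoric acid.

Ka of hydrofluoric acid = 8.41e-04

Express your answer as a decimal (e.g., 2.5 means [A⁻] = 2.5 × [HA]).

pKa = -log(8.41e-04) = 3.0752. pH = pKa + log([A⁻]/[HA]), so log([A⁻]/[HA]) = pH − pKa = 3.18 − 3.0752 = 0.1048. [A⁻]/[HA] = 10^(0.1048) = 1.27

[A⁻]/[HA] = 1.27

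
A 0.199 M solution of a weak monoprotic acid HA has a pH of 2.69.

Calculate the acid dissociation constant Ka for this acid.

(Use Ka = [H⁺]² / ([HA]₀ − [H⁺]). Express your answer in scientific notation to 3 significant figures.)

[H⁺] = 10^(−pH) = 10^(−2.69) = 2.042e-03 M. For HA ⇌ H⁺ + A⁻, Ka = [H⁺][A⁻]/[HA] = [H⁺]² / ([HA]₀ − [H⁺]) = (2.042e-03)² / (0.199 − 2.042e-03) = 2.12e-05.

K_a = 2.12e-05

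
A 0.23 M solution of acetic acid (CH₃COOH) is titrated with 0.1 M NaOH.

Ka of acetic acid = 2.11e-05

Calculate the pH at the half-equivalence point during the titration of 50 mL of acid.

At half-equivalence [HA] = [A⁻], so Henderson-Hasselbalch gives pH = pKa = -log(2.11e-05) = 4.68.

pH = pKa = 4.68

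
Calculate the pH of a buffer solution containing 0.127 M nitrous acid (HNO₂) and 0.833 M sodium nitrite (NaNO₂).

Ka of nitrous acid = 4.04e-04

pKa = -log(4.04e-04) = 3.39. pH = pKa + log([A⁻]/[HA]) = 3.39 + log(0.833/0.127)

pH = 4.21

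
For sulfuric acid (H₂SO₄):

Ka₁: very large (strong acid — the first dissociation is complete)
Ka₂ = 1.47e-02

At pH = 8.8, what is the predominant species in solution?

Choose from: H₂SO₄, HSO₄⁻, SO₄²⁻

The first dissociation is complete, so H₂SO₄ itself is never the predominant species in water; pKa₂ = -log(1.47e-02) = 1.83. For a polyprotic acid the predominant species crosses at each pKa: below pKa_n the protonated form dominates, above it the deprotonated form does. At pH = 8.8, the predominant species is SO₄²⁻.

SO₄²⁻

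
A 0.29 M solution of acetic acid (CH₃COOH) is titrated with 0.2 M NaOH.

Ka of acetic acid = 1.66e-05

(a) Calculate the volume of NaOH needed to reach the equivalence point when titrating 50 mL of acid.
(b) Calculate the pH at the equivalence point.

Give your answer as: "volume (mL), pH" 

moles acid = 0.29 × 50/1000 = 0.0145 mol; V_base = moles/0.2 × 1000 = 72.5 mL. At equivalence only the conjugate base is present: [A⁻] = 0.0145/0.122 = 1.1837e-01 M. Kb = Kw/Ka = 6.02e-10; [OH⁻] = √(Kb × [A⁻]) = 8.4443e-06; pOH = 5.07; pH = 14 - pOH = 8.93.

V = 72.5 mL, pH = 8.93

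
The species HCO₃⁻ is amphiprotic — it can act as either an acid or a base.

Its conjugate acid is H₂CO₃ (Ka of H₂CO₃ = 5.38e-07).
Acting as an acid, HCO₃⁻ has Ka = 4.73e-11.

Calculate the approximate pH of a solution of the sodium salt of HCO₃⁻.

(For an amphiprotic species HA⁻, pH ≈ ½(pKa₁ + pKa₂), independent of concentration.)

pKa₁ = -log(5.38e-07) = 6.27; pKa₂ = -log(4.73e-11) = 10.33. For an amphiprotic species, pH ≈ ½(pKa₁ + pKa₂) = ½(6.27 + 10.33) = 8.30.

pH = 8.30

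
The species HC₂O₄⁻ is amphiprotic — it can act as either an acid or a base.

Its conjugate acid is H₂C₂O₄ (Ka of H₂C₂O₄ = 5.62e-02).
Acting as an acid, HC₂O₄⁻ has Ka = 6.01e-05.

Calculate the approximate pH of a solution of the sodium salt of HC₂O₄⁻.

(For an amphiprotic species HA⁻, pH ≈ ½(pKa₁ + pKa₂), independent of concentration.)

pKa₁ = -log(5.62e-02) = 1.25; pKa₂ = -log(6.01e-05) = 4.22. For an amphiprotic species, pH ≈ ½(pKa₁ + pKa₂) = ½(1.25 + 4.22) = 2.74.

pH = 2.74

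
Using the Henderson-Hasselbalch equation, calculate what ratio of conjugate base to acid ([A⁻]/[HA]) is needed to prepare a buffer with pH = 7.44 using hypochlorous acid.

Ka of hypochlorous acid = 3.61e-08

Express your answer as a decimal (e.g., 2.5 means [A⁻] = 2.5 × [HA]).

pKa = -log(3.61e-08) = 7.4425. pH = pKa + log([A⁻]/[HA]), so log([A⁻]/[HA]) = pH − pKa = 7.44 − 7.4425 = -0.0025. [A⁻]/[HA] = 10^(-0.0025) = 0.994

[A⁻]/[HA] = 0.994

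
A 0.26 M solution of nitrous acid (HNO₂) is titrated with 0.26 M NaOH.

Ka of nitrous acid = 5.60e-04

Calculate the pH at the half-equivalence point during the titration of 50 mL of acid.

At half-equivalence [HA] = [A⁻], so Henderson-Hasselbalch gives pH = pKa = -log(5.60e-04) = 3.25.

pH = pKa = 3.25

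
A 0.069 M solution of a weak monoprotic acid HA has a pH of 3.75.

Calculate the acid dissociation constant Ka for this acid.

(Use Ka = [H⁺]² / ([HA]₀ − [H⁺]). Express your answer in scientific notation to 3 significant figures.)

[H⁺] = 10^(−pH) = 10^(−3.75) = 1.778e-04 M. For HA ⇌ H⁺ + A⁻, Ka = [H⁺][A⁻]/[HA] = [H⁺]² / ([HA]₀ − [H⁺]) = (1.778e-04)² / (0.069 − 1.778e-04) = 4.59e-07.

K_a = 4.59e-07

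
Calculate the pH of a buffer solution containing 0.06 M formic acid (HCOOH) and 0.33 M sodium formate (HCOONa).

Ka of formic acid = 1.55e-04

pKa = -log(1.55e-04) = 3.81. pH = pKa + log([A⁻]/[HA]) = 3.81 + log(0.33/0.06)

pH = 4.55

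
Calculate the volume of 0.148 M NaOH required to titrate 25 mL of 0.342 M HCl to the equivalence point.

At equivalence: moles acid = moles base. moles HCl = 0.342 × 25/1000 = 0.00855 mol. V_base = moles / 0.148 × 1000 = 57.8 mL.

V_{base} = 57.8 mL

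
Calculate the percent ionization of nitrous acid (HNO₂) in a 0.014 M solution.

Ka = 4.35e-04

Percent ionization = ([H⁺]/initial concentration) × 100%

Using Ka equilibrium: x² + Ka×x - Ka×C = 0. Solving: [H⁺] = 2.2599e-03. Percent = (2.2599e-03/0.014) × 100

Percent ionization = 16.1%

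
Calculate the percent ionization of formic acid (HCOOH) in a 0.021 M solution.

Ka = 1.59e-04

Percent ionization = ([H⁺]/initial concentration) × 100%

Using Ka equilibrium: x² + Ka×x - Ka×C = 0. Solving: [H⁺] = 1.7495e-03. Percent = (1.7495e-03/0.021) × 100

Percent ionization = 8.33%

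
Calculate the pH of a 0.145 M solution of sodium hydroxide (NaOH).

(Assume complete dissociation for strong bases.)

[OH⁻] = 0.145 M for strong base. pOH = -log[OH⁻] = 0.84, pH = 14 - pOH

pH = 13.16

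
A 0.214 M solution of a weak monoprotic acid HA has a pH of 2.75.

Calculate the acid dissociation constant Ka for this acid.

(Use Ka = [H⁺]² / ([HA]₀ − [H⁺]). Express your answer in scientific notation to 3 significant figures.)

[H⁺] = 10^(−pH) = 10^(−2.75) = 1.778e-03 M. For HA ⇌ H⁺ + A⁻, Ka = [H⁺][A⁻]/[HA] = [H⁺]² / ([HA]₀ − [H⁺]) = (1.778e-03)² / (0.214 − 1.778e-03) = 1.49e-05.

K_a = 1.49e-05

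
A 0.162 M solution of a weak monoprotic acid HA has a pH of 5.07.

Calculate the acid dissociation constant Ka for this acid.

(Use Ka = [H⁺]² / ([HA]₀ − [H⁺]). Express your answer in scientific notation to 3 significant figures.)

[H⁺] = 10^(−pH) = 10^(−5.07) = 8.511e-06 M. For HA ⇌ H⁺ + A⁻, Ka = [H⁺][A⁻]/[HA] = [H⁺]² / ([HA]₀ − [H⁺]) = (8.511e-06)² / (0.162 − 8.511e-06) = 4.47e-10.

K_a = 4.47e-10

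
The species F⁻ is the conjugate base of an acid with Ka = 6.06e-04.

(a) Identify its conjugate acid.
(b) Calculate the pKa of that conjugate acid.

(a) The conjugate acid is formed by adding one H⁺ to F⁻, giving HF. (b) pKa = -log(Ka) = -log(6.06e-04) = 3.22.

Conjugate acid: HF; pK_a = 3.22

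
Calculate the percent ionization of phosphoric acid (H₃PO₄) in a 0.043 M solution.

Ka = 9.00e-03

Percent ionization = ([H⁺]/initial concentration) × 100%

Using Ka equilibrium: x² + Ka×x - Ka×C = 0. Solving: [H⁺] = 1.5680e-02. Percent = (1.5680e-02/0.043) × 100

Percent ionization = 36.5%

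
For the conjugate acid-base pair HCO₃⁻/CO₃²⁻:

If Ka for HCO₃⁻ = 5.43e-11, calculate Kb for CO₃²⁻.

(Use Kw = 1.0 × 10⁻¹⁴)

For a conjugate pair Ka × Kb = Kw, so Kb = Kw/Ka = 1.0 × 10⁻¹⁴ / 5.43e-11 = 1.84e-04.

K_b = 1.84e-04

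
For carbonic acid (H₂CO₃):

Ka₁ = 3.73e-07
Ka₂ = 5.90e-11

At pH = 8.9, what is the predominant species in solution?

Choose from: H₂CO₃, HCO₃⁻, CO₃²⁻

pKa₁ = 6.43, pKa₂ = 10.23. For a polyprotic acid the predominant species crosses at each pKa: below pKa_n the protonated form dominates, above it the deprotonated form does. At pH = 8.9, the predominant species is HCO₃⁻.

HCO₃⁻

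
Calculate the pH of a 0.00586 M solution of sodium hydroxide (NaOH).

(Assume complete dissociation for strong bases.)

[OH⁻] = 0.00586 M for strong base. pOH = -log[OH⁻] = 2.23, pH = 14 - pOH

pH = 11.77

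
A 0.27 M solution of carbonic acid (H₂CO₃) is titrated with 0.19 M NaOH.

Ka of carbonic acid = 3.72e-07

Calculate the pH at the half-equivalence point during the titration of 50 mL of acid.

At half-equivalence [HA] = [A⁻], so Henderson-Hasselbalch gives pH = pKa = -log(3.72e-07) = 6.43.

pH = pKa = 6.43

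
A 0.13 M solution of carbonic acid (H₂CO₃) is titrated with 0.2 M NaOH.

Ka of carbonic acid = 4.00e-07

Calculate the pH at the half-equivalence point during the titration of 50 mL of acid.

At half-equivalence [HA] = [A⁻], so Henderson-Hasselbalch gives pH = pKa = -log(4.00e-07) = 6.40.

pH = pKa = 6.40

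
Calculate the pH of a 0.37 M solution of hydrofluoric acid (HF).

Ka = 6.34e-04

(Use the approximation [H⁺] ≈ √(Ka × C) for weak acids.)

[H⁺] = √(Ka × C) = √(6.34e-04 × 0.37) = 1.5316e-02. pH = -log(1.5316e-02)

pH = 1.81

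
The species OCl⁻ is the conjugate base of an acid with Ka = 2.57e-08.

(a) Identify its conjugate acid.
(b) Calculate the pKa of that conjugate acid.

(a) The conjugate acid is formed by adding one H⁺ to OCl⁻, giving HOCl. (b) pKa = -log(Ka) = -log(2.57e-08) = 7.59.

Conjugate acid: HOCl; pK_a = 7.59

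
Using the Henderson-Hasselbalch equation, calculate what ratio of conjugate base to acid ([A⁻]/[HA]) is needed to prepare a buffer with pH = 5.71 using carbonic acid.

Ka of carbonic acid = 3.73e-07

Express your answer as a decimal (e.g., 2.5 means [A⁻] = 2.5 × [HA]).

pKa = -log(3.73e-07) = 6.4283. pH = pKa + log([A⁻]/[HA]), so log([A⁻]/[HA]) = pH − pKa = 5.71 − 6.4283 = -0.7183. [A⁻]/[HA] = 10^(-0.7183) = 0.191

[A⁻]/[HA] = 0.191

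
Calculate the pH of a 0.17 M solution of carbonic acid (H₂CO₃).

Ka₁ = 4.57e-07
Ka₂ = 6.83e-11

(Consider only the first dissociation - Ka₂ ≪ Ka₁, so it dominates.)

First dissociation dominates. From Ka₁ = [H⁺][HA⁻]/[H₂A], x² + Ka₁·x − Ka₁·C = 0 with C = 0.17 M and Ka₁ = 4.57e-07. Solving: [H⁺] = (−Ka₁ + √(Ka₁² + 4·Ka₁·C)) / 2 = 2.7850e-04 M. pH = -log(2.7850e-04) = 3.56.

pH = 3.56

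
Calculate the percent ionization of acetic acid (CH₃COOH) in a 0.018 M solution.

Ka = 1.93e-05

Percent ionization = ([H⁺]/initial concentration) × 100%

Using Ka equilibrium: x² + Ka×x - Ka×C = 0. Solving: [H⁺] = 5.7984e-04. Percent = (5.7984e-04/0.018) × 100

Percent ionization = 3.22%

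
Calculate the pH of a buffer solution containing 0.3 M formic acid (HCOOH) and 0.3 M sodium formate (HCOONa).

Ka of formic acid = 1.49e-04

pKa = -log(1.49e-04) = 3.83. pH = pKa + log([A⁻]/[HA]) = 3.83 + log(0.3/0.3)

pH = 3.83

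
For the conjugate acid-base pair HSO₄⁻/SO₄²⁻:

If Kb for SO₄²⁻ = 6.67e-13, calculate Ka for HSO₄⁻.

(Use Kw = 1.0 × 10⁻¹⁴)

For a conjugate pair Ka × Kb = Kw, so Ka = Kw/Kb = 1.0 × 10⁻¹⁴ / 6.67e-13 = 1.50e-02.

K_a = 1.50e-02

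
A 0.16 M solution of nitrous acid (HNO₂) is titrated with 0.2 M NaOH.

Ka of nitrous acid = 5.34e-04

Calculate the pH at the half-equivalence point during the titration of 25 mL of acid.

At half-equivalence [HA] = [A⁻], so Henderson-Hasselbalch gives pH = pKa = -log(5.34e-04) = 3.27.

pH = pKa = 3.27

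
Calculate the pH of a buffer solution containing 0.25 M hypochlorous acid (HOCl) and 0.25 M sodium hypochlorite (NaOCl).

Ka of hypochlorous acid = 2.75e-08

pKa = -log(2.75e-08) = 7.56. pH = pKa + log([A⁻]/[HA]) = 7.56 + log(0.25/0.25)

pH = 7.56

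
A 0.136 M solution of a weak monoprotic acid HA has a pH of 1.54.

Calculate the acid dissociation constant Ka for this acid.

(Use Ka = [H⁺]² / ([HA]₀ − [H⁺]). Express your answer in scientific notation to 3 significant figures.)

[H⁺] = 10^(−pH) = 10^(−1.54) = 2.884e-02 M. For HA ⇌ H⁺ + A⁻, Ka = [H⁺][A⁻]/[HA] = [H⁺]² / ([HA]₀ − [H⁺]) = (2.884e-02)² / (0.136 − 2.884e-02) = 7.76e-03.

K_a = 7.76e-03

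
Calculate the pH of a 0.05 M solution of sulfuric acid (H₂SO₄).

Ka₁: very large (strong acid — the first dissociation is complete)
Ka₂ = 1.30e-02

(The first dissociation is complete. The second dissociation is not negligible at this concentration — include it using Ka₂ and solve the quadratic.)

First dissociation is complete: [H⁺]₀ = [HSO₄⁻]₀ = C = 0.05 M. Second dissociation HSO₄⁻ ⇌ H⁺ + SO₄²⁻: let x = [SO₄²⁻]. Ka₂ = (C + x)·x / (C − x) = 1.30e-02 → x² + (C + Ka₂)·x − Ka₂·C = 0 → x² + 0.06300·x − 6.500e-04 = 0. x = (−0.06300 + √(0.06300² + 4 × 6.500e-04)) / 2 = 9.0247e-03 M. [H⁺] = C + x = 0.05 + 9.0247e-03 = 5.9025e-02 M. pH = -log(5.9025e-02) = 1.23.

pH = 1.23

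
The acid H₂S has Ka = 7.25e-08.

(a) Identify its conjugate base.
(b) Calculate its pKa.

(a) The conjugate base is formed by removing one H⁺ from H₂S, giving HS⁻. (b) pKa = -log(Ka) = -log(7.25e-08) = 7.14.

Conjugate base: HS⁻; pK_a = 7.14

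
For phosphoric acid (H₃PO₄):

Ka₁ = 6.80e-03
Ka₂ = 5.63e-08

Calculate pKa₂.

pKa₂ = -log(Ka₂) = -log(5.63e-08) = 7.25.

pK_{a2} = 7.25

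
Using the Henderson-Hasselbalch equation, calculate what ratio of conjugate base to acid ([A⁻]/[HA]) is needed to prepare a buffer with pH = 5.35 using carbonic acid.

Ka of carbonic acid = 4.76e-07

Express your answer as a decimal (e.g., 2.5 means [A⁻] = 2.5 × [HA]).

pKa = -log(4.76e-07) = 6.3224. pH = pKa + log([A⁻]/[HA]), so log([A⁻]/[HA]) = pH − pKa = 5.35 − 6.3224 = -0.9724. [A⁻]/[HA] = 10^(-0.9724) = 0.107

[A⁻]/[HA] = 0.107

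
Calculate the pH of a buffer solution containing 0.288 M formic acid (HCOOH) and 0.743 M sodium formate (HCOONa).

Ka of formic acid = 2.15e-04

pKa = -log(2.15e-04) = 3.67. pH = pKa + log([A⁻]/[HA]) = 3.67 + log(0.743/0.288)

pH = 4.08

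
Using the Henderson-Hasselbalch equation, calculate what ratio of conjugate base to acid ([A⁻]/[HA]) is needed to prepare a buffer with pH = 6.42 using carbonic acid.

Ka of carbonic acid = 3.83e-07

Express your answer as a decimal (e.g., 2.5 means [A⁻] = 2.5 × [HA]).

pKa = -log(3.83e-07) = 6.4168. pH = pKa + log([A⁻]/[HA]), so log([A⁻]/[HA]) = pH − pKa = 6.42 − 6.4168 = 0.0032. [A⁻]/[HA] = 10^(0.0032) = 1.01

[A⁻]/[HA] = 1.01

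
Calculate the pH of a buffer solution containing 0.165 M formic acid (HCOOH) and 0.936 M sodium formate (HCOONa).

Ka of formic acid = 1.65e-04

pKa = -log(1.65e-04) = 3.78. pH = pKa + log([A⁻]/[HA]) = 3.78 + log(0.936/0.165)

pH = 4.54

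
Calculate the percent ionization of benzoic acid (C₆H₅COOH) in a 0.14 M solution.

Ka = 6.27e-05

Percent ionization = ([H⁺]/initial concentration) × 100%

Using Ka equilibrium: x² + Ka×x - Ka×C = 0. Solving: [H⁺] = 2.9316e-03. Percent = (2.9316e-03/0.14) × 100

Percent ionization = 2.09%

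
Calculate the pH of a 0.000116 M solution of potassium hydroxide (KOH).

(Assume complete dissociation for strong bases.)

[OH⁻] = 0.000116 M for strong base. pOH = -log[OH⁻] = 3.94, pH = 14 - pOH

pH = 10.06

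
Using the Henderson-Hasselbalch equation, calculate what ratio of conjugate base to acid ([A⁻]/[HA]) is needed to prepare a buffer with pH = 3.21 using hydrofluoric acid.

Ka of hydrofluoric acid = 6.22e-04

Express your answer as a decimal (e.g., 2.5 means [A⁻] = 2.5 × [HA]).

pKa = -log(6.22e-04) = 3.2062. pH = pKa + log([A⁻]/[HA]), so log([A⁻]/[HA]) = pH − pKa = 3.21 − 3.2062 = 0.0038. [A⁻]/[HA] = 10^(0.0038) = 1.01

[A⁻]/[HA] = 1.01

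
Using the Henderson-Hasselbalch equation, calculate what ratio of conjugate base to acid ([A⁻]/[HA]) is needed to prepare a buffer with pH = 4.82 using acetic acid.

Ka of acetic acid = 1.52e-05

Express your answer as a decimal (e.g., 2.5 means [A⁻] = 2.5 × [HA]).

pKa = -log(1.52e-05) = 4.8182. pH = pKa + log([A⁻]/[HA]), so log([A⁻]/[HA]) = pH − pKa = 4.82 − 4.8182 = 0.0018. [A⁻]/[HA] = 10^(0.0018) = 1.00

[A⁻]/[HA] = 1.00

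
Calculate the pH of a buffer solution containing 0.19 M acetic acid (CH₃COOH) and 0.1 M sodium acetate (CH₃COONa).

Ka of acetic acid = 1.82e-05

pKa = -log(1.82e-05) = 4.74. pH = pKa + log([A⁻]/[HA]) = 4.74 + log(0.1/0.19)

pH = 4.46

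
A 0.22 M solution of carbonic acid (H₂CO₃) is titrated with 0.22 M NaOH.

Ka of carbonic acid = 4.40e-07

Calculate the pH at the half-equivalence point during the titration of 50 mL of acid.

At half-equivalence [HA] = [A⁻], so Henderson-Hasselbalch gives pH = pKa = -log(4.40e-07) = 6.36.

pH = pKa = 6.36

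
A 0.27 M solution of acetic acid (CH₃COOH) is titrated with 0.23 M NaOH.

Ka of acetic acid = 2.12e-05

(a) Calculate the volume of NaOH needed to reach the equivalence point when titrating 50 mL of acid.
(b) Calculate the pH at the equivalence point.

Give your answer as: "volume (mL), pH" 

moles acid = 0.27 × 50/1000 = 0.0135 mol; V_base = moles/0.23 × 1000 = 58.7 mL. At equivalence only the conjugate base is present: [A⁻] = 0.0135/0.109 = 1.2420e-01 M. Kb = Kw/Ka = 4.72e-10; [OH⁻] = √(Kb × [A⁻]) = 7.6541e-06; pOH = 5.12; pH = 14 - pOH = 8.88.

V = 58.7 mL, pH = 8.88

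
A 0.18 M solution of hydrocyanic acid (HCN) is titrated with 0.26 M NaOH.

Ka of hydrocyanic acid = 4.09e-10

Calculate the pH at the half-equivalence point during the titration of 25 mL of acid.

At half-equivalence [HA] = [A⁻], so Henderson-Hasselbalch gives pH = pKa = -log(4.09e-10) = 9.39.

pH = pKa = 9.39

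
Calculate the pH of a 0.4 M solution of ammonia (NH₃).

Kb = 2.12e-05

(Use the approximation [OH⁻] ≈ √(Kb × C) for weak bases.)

[OH⁻] = √(Kb × C) = √(2.12e-05 × 0.4) = 2.9120e-03. pOH = 2.54, pH = 14 - pOH

pH = 11.46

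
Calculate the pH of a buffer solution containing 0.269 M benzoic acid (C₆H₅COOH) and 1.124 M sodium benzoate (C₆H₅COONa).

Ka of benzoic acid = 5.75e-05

pKa = -log(5.75e-05) = 4.24. pH = pKa + log([A⁻]/[HA]) = 4.24 + log(1.124/0.269)

pH = 4.86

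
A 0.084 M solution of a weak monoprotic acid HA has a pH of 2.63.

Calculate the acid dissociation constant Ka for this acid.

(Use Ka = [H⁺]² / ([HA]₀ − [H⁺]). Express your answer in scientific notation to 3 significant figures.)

[H⁺] = 10^(−pH) = 10^(−2.63) = 2.344e-03 M. For HA ⇌ H⁺ + A⁻, Ka = [H⁺][A⁻]/[HA] = [H⁺]² / ([HA]₀ − [H⁺]) = (2.344e-03)² / (0.084 − 2.344e-03) = 6.73e-05.

K_a = 6.73e-05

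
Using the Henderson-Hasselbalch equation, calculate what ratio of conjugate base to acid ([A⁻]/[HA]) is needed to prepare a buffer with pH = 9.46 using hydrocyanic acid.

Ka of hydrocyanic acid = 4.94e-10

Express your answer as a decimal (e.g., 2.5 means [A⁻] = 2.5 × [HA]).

pKa = -log(4.94e-10) = 9.3063. pH = pKa + log([A⁻]/[HA]), so log([A⁻]/[HA]) = pH − pKa = 9.46 − 9.3063 = 0.1537. [A⁻]/[HA] = 10^(0.1537) = 1.42

[A⁻]/[HA] = 1.42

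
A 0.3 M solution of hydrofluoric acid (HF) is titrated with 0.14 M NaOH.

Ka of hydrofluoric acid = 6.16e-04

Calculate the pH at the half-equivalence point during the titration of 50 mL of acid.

At half-equivalence [HA] = [A⁻], so Henderson-Hasselbalch gives pH = pKa = -log(6.16e-04) = 3.21.

pH = pKa = 3.21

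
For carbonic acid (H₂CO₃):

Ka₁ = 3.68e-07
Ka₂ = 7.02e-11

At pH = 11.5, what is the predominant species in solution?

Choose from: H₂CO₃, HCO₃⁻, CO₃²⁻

pKa₁ = 6.43, pKa₂ = 10.15. For a polyprotic acid the predominant species crosses at each pKa: below pKa_n the protonated form dominates, above it the deprotonated form does. At pH = 11.5, the predominant species is CO₃²⁻.

CO₃²⁻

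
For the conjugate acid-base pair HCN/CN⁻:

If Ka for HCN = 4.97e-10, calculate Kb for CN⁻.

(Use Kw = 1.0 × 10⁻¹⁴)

For a conjugate pair Ka × Kb = Kw, so Kb = Kw/Ka = 1.0 × 10⁻¹⁴ / 4.97e-10 = 2.01e-05.

K_b = 2.01e-05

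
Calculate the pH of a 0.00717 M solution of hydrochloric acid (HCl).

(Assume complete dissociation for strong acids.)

[H⁺] = 0.00717 M for strong acid. pH = -log[H⁺] = -log(0.00717)

pH = 2.14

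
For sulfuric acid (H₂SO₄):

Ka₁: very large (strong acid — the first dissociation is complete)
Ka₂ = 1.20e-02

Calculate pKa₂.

pKa₂ = -log(Ka₂) = -log(1.20e-02) = 1.92.

pK_{a2} = 1.92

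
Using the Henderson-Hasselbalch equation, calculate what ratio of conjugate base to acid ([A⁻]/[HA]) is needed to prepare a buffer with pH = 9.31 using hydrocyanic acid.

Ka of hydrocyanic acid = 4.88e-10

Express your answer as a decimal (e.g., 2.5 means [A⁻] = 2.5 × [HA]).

pKa = -log(4.88e-10) = 9.3116. pH = pKa + log([A⁻]/[HA]), so log([A⁻]/[HA]) = pH − pKa = 9.31 − 9.3116 = -0.0016. [A⁻]/[HA] = 10^(-0.0016) = 0.996

[A⁻]/[HA] = 0.996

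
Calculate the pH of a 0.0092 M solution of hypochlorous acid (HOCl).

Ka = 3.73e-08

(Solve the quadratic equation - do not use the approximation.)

x² + Ka×x - Ka×C = 0. Using quadratic formula: [H⁺] = 1.8506e-05

pH = 4.73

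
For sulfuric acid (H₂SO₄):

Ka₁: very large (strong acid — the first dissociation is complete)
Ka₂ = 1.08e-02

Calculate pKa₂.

pKa₂ = -log(Ka₂) = -log(1.08e-02) = 1.97.

pK_{a2} = 1.97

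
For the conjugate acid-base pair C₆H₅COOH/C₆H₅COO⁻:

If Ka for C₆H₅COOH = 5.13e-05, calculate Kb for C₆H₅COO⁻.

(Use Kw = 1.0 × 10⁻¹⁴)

For a conjugate pair Ka × Kb = Kw, so Kb = Kw/Ka = 1.0 × 10⁻¹⁴ / 5.13e-05 = 1.95e-10.

K_b = 1.95e-10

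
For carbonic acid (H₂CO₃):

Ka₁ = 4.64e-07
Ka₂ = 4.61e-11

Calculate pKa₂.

pKa₂ = -log(Ka₂) = -log(4.61e-11) = 10.34.

pK_{a2} = 10.34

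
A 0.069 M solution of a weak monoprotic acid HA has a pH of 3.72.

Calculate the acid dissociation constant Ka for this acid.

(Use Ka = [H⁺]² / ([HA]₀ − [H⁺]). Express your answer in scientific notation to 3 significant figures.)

[H⁺] = 10^(−pH) = 10^(−3.72) = 1.905e-04 M. For HA ⇌ H⁺ + A⁻, Ka = [H⁺][A⁻]/[HA] = [H⁺]² / ([HA]₀ − [H⁺]) = (1.905e-04)² / (0.069 − 1.905e-04) = 5.28e-07.

K_a = 5.28e-07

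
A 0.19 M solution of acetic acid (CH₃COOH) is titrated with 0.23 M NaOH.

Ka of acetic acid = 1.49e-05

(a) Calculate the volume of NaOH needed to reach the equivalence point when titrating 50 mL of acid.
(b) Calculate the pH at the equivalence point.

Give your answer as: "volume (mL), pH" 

moles acid = 0.19 × 50/1000 = 0.0095 mol; V_base = moles/0.23 × 1000 = 41.3 mL. At equivalence only the conjugate base is present: [A⁻] = 0.0095/0.091 = 1.0405e-01 M. Kb = Kw/Ka = 6.71e-10; [OH⁻] = √(Kb × [A⁻]) = 8.3565e-06; pOH = 5.08; pH = 14 - pOH = 8.92.

V = 41.3 mL, pH = 8.92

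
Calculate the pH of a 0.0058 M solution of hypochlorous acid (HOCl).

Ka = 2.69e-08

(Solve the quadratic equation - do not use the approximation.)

x² + Ka×x - Ka×C = 0. Using quadratic formula: [H⁺] = 1.2477e-05

pH = 4.90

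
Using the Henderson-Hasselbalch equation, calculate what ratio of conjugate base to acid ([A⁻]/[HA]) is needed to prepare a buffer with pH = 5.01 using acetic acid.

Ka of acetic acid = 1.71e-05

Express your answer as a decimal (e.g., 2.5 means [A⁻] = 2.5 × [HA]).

pKa = -log(1.71e-05) = 4.7670. pH = pKa + log([A⁻]/[HA]), so log([A⁻]/[HA]) = pH − pKa = 5.01 − 4.7670 = 0.2430. [A⁻]/[HA] = 10^(0.2430) = 1.75

[A⁻]/[HA] = 1.75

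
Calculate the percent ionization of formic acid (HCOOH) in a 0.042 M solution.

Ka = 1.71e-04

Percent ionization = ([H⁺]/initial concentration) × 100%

Using Ka equilibrium: x² + Ka×x - Ka×C = 0. Solving: [H⁺] = 2.5958e-03. Percent = (2.5958e-03/0.042) × 100

Percent ionization = 6.18%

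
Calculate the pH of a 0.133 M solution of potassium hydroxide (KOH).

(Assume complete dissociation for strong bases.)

[OH⁻] = 0.133 M for strong base. pOH = -log[OH⁻] = 0.88, pH = 14 - pOH

pH = 13.12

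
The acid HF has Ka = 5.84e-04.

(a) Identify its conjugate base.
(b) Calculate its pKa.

(a) The conjugate base is formed by removing one H⁺ from HF, giving F⁻. (b) pKa = -log(Ka) = -log(5.84e-04) = 3.23.

Conjugate base: F⁻; pK_a = 3.23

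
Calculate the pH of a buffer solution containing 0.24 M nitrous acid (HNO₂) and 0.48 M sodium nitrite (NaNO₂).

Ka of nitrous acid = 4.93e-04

pKa = -log(4.93e-04) = 3.31. pH = pKa + log([A⁻]/[HA]) = 3.31 + log(0.48/0.24)

pH = 3.61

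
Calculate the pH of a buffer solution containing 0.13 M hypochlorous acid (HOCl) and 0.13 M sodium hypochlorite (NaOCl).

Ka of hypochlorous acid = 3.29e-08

pKa = -log(3.29e-08) = 7.48. pH = pKa + log([A⁻]/[HA]) = 7.48 + log(0.13/0.13)

pH = 7.48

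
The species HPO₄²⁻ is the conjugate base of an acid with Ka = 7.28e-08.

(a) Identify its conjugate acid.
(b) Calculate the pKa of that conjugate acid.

(a) The conjugate acid is formed by adding one H⁺ to HPO₄²⁻, giving H₂PO₄⁻. (b) pKa = -log(Ka) = -log(7.28e-08) = 7.14.

Conjugate acid: H₂PO₄⁻; pK_a = 7.14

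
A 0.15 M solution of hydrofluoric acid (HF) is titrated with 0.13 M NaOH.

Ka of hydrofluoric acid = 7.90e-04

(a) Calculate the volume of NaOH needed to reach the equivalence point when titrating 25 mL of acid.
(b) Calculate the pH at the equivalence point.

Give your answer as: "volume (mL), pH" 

moles acid = 0.15 × 25/1000 = 0.00375 mol; V_base = moles/0.13 × 1000 = 28.8 mL. At equivalence only the conjugate base is present: [A⁻] = 0.00375/0.054 = 6.9643e-02 M. Kb = Kw/Ka = 1.27e-11; [OH⁻] = √(Kb × [A⁻]) = 9.3891e-07; pOH = 6.03; pH = 14 - pOH = 7.97.

V = 28.8 mL, pH = 7.97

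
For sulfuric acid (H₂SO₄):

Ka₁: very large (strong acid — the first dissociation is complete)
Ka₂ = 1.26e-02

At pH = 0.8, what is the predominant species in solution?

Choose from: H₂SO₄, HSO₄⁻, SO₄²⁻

The first dissociation is complete, so H₂SO₄ itself is never the predominant species in water; pKa₂ = -log(1.26e-02) = 1.90. For a polyprotic acid the predominant species crosses at each pKa: below pKa_n the protonated form dominates, above it the deprotonated form does. At pH = 0.8, the predominant species is HSO₄⁻.

HSO₄⁻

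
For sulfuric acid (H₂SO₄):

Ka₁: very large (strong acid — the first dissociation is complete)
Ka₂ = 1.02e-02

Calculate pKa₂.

pKa₂ = -log(Ka₂) = -log(1.02e-02) = 1.99.

pK_{a2} = 1.99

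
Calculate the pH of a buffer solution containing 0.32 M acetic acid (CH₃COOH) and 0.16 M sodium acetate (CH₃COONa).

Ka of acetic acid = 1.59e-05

pKa = -log(1.59e-05) = 4.80. pH = pKa + log([A⁻]/[HA]) = 4.80 + log(0.16/0.32)

pH = 4.50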